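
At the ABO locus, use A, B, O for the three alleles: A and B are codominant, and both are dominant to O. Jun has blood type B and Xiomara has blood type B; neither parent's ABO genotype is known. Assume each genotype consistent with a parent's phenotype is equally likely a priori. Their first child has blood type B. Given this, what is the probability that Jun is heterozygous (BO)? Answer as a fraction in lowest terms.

7/15

Possible genotypes: Jun ∈ {BB, BO}; Xiomara ∈ {BB, BO}.
Weight each parental genotype pair by prior × P(type-B child):
  BB × BB: posterior weight 4/15.
  BB × BO: posterior weight 4/15.
  BO × BB: posterior weight 4/15.
  BO × BO: posterior weight 1/5.
Sum the posterior weight over pairs where Jun is BO: 7/15.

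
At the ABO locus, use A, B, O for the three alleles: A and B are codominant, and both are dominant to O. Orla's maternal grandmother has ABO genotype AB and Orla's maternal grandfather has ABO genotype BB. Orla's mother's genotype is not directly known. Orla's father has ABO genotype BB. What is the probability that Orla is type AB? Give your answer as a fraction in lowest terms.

1/4

Orla's mother's ABO genotype from AB × BB: 1/2 AB, 1/2 BB.
Crossing each possibility with the father BB and summing P(type AB): 1/2·1/2 + 1/2·0 = 1/4.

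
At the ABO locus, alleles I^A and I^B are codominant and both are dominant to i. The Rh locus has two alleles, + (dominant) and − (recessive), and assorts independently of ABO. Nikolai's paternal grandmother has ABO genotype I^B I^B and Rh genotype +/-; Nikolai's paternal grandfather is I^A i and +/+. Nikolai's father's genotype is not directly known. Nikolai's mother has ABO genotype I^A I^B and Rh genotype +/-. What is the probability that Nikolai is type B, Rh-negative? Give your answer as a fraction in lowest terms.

3/64

Nikolai's father's ABO genotype from I^B I^B × I^A i: 1/2 I^A I^B, 1/2 I^B i.
Crossing each possibility with the mother I^A I^B and summing P(type B): 1/2·1/4 + 1/2·1/2 = 3/8.
Similarly for Rh via the father's Rh distribution: P(Rh-) = 1/8.
Independent loci: 3/8 × 1/8 = 3/64.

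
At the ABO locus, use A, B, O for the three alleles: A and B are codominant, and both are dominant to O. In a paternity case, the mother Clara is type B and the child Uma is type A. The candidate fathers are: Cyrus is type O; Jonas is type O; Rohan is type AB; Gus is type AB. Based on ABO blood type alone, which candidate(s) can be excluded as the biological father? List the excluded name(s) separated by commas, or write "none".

A candidate is excluded only if no genotype consistent with his phenotype could produce a type A child with a type B mother.
Cyrus (type O): no genotype consistent with that phenotype can produce a type-A child with a type-B mother.
Jonas (type O): no genotype consistent with that phenotype can produce a type-A child with a type-B mother.

Cyrus, Jonas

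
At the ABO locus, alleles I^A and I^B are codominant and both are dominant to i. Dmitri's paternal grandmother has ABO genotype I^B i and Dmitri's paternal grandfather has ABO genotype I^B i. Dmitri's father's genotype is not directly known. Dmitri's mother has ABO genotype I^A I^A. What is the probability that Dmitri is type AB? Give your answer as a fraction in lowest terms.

1/2

Dmitri's father's ABO genotype from I^B i × I^B i: 1/4 I^B I^B, 1/2 I^B i, 1/4 i i.
Crossing each possibility with the mother I^A I^A and summing P(type AB): 1/4·1 + 1/2·1/2 + 1/4·0 = 1/2.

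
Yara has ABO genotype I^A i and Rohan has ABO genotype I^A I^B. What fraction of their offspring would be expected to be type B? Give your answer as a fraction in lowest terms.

ABO cross I^A i × I^A I^B → offspring phenotypes: 1/2 A, 1/4 B, 1/4 AB.
So P(type B) = 1/4.

1/4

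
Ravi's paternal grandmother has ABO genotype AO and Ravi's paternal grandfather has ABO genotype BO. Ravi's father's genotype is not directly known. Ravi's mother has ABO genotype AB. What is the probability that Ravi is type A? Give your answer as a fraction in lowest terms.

3/8

Ravi's father's ABO genotype from AO × BO: 1/4 AB, 1/4 AO, 1/4 BO, 1/4 OO.
Crossing each possibility with the mother AB and summing P(type A): 1/4·1/4 + 1/4·1/2 + 1/4·1/4 + 1/4·1/2 = 3/8.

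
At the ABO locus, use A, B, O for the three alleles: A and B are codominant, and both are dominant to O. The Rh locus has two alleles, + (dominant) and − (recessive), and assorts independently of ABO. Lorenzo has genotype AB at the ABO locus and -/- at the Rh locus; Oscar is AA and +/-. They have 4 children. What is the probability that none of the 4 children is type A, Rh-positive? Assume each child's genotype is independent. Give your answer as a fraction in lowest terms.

81/256

ABO cross AB × AA → 1/2 A, 1/2 AB.
Rh cross -/- × +/- → 1/2 Rh+, 1/2 Rh-; so P(type A, Rh-positive) = 1/2 × 1/2 = 1/4 per child.
P(not type A, Rh-positive) = 3/4 for one child; (3/4)^4 = 81/256.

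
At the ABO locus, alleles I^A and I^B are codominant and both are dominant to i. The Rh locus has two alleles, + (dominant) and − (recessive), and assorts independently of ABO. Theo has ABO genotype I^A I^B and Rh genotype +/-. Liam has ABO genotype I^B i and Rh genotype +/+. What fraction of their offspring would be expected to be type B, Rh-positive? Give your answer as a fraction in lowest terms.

1/2

ABO cross I^A I^B × I^B i → offspring phenotypes: 1/4 A, 1/2 B, 1/4 AB.
Rh cross +/- × +/+ → 1 Rh+.
Independent loci: P(type B, Rh-positive) = 1/2 × 1 = 1/2.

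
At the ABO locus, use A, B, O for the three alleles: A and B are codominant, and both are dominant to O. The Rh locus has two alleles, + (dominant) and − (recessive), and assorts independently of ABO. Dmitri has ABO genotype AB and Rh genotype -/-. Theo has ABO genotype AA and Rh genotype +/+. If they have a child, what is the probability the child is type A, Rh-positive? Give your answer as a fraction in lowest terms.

ABO cross AB × AA → offspring phenotypes: 1/2 A, 1/2 AB.
Rh cross -/- × +/+ → 1 Rh+.
Independent loci: P(type A, Rh-positive) = 1/2 × 1 = 1/2.

1/2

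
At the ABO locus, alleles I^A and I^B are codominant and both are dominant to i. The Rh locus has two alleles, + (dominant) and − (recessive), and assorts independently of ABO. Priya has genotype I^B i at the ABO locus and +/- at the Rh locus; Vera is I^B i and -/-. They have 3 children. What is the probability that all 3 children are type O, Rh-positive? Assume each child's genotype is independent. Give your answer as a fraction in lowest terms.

ABO cross I^B i × I^B i → 1/4 O, 3/4 B.
Rh cross +/- × -/- → 1/2 Rh+, 1/2 Rh-; so P(type O, Rh-positive) = 1/4 × 1/2 = 1/8 per child.
All 3 independent: (1/8)^3 = 1/512.

1/512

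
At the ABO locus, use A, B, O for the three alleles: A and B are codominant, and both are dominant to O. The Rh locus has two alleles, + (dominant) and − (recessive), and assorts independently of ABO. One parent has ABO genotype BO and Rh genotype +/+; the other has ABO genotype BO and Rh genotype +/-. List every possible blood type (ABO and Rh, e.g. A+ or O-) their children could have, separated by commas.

O+, B+

Gametes from BO × BO give offspring ABO genotypes BB, BO, OO, i.e. phenotypes O, B.
Rh cross +/+ × +/- → phenotypes Rh+.
Combining independently: O+, B+.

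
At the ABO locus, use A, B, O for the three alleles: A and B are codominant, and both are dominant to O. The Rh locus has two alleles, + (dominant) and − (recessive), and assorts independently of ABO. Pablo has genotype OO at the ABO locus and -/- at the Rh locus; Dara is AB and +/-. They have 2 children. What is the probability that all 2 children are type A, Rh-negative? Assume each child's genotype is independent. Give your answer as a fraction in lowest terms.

1/16

ABO cross OO × AB → 1/2 A, 1/2 B.
Rh cross -/- × +/- → 1/2 Rh+, 1/2 Rh-; so P(type A, Rh-negative) = 1/2 × 1/2 = 1/4 per child.
All 2 independent: (1/4)^2 = 1/16.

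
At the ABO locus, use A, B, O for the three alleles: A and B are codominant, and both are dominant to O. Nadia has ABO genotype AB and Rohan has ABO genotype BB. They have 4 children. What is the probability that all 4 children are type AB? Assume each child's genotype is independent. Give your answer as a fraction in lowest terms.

1/16

ABO cross AB × BB → 1/2 B, 1/2 AB.
So P(type AB) = 1/2 per child.
All 4 independent: (1/2)^4 = 1/16.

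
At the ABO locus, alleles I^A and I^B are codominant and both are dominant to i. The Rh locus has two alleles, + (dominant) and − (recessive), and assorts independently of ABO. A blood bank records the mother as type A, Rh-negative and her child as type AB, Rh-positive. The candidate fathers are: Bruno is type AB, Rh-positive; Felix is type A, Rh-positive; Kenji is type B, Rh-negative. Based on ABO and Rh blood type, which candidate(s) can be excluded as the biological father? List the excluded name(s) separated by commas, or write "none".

A candidate is excluded only if no genotype consistent with his phenotype could produce a type AB, Rh-positive child with a type A, Rh-negative mother.
Felix (type A, Rh+): no genotype consistent with that phenotype can produce a type-AB Rh+ child with a type-A mother.
Kenji (type B, Rh-): no genotype consistent with that phenotype can produce a type-AB Rh+ child with a type-A mother.

Felix, Kenji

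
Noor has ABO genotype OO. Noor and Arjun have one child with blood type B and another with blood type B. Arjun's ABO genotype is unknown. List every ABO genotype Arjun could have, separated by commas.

For each candidate genotype of Arjun, check whether crossing it with OO can produce every observed child phenotype.
  AA → possible child types {A} ✗
  AB → possible child types {A, B} ✓
  AO → possible child types {O, A} ✗
  BB → possible child types {B} ✓
  BO → possible child types {O, B} ✓
  OO → possible child types {O} ✗

AB, BB, BO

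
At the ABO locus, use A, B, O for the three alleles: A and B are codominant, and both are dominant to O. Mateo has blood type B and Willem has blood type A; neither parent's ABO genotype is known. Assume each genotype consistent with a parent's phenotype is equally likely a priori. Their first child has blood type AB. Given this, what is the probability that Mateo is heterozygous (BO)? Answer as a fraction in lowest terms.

1/3

Possible genotypes: Mateo ∈ {BB, BO}; Willem ∈ {AA, AO}.
Weight each parental genotype pair by prior × P(type-AB child):
  BB × AA: posterior weight 4/9.
  BB × AO: posterior weight 2/9.
  BO × AA: posterior weight 2/9.
  BO × AO: posterior weight 1/9.
Sum the posterior weight over pairs where Mateo is BO: 1/3.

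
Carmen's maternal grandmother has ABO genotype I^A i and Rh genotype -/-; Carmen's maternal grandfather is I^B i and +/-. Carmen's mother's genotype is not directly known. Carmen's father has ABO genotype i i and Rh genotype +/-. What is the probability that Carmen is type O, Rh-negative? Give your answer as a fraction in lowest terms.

3/16

Carmen's mother's ABO genotype from I^A i × I^B i: 1/4 I^A I^B, 1/4 I^A i, 1/4 I^B i, 1/4 i i.
Crossing each possibility with the father i i and summing P(type O): 1/4·0 + 1/4·1/2 + 1/4·1/2 + 1/4·1 = 1/2.
Similarly for Rh via the mother's Rh distribution: P(Rh-) = 3/8.
Independent loci: 1/2 × 3/8 = 3/16.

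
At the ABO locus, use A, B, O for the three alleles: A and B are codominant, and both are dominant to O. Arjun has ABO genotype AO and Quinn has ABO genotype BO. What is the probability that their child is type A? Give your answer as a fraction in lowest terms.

ABO cross AO × BO → offspring phenotypes: 1/4 O, 1/4 A, 1/4 B, 1/4 AB.
So P(type A) = 1/4.

1/4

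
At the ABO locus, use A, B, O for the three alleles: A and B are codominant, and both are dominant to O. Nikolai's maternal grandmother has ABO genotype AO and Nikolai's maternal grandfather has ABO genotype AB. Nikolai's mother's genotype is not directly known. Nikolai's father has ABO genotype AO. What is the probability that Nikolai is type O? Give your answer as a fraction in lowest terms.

1/8

Nikolai's mother's ABO genotype from AO × AB: 1/4 AA, 1/4 AB, 1/4 AO, 1/4 BO.
Crossing each possibility with the father AO and summing P(type O): 1/4·0 + 1/4·0 + 1/4·1/4 + 1/4·1/4 = 1/8.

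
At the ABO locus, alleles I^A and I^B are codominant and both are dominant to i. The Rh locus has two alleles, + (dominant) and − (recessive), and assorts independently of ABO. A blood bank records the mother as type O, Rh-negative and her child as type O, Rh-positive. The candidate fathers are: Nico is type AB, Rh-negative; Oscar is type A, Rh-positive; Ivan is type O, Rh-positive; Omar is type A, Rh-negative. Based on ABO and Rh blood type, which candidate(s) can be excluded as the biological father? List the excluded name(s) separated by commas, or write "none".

Nico, Omar

A candidate is excluded only if no genotype consistent with his phenotype could produce a type O, Rh-positive child with a type O, Rh-negative mother.
Nico (type AB, Rh-): no genotype consistent with that phenotype can produce a type-O Rh+ child with a type-O mother.
Omar (type A, Rh-): no genotype consistent with that phenotype can produce a type-O Rh+ child with a type-O mother.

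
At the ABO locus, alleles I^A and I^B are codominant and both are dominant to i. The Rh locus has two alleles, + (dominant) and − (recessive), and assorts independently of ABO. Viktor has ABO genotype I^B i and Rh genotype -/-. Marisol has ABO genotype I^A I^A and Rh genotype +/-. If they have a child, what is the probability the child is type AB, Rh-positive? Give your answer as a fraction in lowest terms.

1/4

ABO cross I^B i × I^A I^A → offspring phenotypes: 1/2 A, 1/2 AB.
Rh cross -/- × +/- → 1/2 Rh+, 1/2 Rh-.
Independent loci: P(type AB, Rh-positive) = 1/2 × 1/2 = 1/4.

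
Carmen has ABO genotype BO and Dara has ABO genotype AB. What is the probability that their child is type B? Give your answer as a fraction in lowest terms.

1/2

ABO cross BO × AB → offspring phenotypes: 1/4 A, 1/2 B, 1/4 AB.
So P(type B) = 1/2.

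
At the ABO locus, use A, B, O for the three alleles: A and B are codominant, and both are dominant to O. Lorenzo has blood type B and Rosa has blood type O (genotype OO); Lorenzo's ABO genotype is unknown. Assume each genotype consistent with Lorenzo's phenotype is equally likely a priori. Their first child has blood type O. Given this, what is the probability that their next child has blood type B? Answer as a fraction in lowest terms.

Possible genotypes: Lorenzo ∈ {BB, BO}; Rosa ∈ {OO}.
Weight each parental genotype pair by prior × P(type-O child):
  BO × OO: posterior weight 1; P(next child type B) = 1/2.
Weighted sum = 1/2.

1/2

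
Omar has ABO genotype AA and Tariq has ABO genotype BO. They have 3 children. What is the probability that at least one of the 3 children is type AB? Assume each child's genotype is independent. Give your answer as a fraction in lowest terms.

7/8

ABO cross AA × BO → 1/2 A, 1/2 AB.
So P(type AB) = 1/2 per child.
P(none) = (1/2)^3 = 1/8; P(at least one) = 1 − 1/8 = 7/8.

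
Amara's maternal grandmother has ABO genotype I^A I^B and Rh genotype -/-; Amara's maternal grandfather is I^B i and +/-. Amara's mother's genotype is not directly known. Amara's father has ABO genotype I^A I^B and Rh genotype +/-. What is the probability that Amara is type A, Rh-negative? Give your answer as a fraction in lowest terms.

Amara's mother's ABO genotype from I^A I^B × I^B i: 1/4 I^A I^B, 1/4 I^A i, 1/4 I^B I^B, 1/4 I^B i.
Crossing each possibility with the father I^A I^B and summing P(type A): 1/4·1/4 + 1/4·1/2 + 1/4·0 + 1/4·1/4 = 1/4.
Similarly for Rh via the mother's Rh distribution: P(Rh-) = 3/8.
Independent loci: 1/4 × 3/8 = 3/32.

3/32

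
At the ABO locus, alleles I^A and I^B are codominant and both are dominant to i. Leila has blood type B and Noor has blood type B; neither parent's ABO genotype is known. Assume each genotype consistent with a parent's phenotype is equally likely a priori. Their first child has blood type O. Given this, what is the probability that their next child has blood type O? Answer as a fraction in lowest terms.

Possible genotypes: Leila ∈ {I^B I^B, I^B i}; Noor ∈ {I^B I^B, I^B i}.
Weight each parental genotype pair by prior × P(type-O child):
  I^B i × I^B i: posterior weight 1; P(next child type O) = 1/4.
Weighted sum = 1/4.

1/4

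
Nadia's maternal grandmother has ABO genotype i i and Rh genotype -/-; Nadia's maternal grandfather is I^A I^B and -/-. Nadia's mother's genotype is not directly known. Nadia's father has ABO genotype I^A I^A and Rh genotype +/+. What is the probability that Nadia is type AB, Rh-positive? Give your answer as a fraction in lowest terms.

Nadia's mother's ABO genotype from i i × I^A I^B: 1/2 I^A i, 1/2 I^B i.
Crossing each possibility with the father I^A I^A and summing P(type AB): 1/2·0 + 1/2·1/2 = 1/4.
Similarly for Rh via the mother's Rh distribution: P(Rh+) = 1.
Independent loci: 1/4 × 1 = 1/4.

1/4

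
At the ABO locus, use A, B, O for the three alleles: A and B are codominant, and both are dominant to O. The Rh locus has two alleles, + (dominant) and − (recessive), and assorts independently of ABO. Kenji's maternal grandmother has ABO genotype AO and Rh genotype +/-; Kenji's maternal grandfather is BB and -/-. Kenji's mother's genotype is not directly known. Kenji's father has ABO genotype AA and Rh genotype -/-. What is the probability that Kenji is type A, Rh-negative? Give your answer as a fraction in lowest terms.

Kenji's mother's ABO genotype from AO × BB: 1/2 AB, 1/2 BO.
Crossing each possibility with the father AA and summing P(type A): 1/2·1/2 + 1/2·1/2 = 1/2.
Similarly for Rh via the mother's Rh distribution: P(Rh-) = 3/4.
Independent loci: 1/2 × 3/4 = 3/8.

3/8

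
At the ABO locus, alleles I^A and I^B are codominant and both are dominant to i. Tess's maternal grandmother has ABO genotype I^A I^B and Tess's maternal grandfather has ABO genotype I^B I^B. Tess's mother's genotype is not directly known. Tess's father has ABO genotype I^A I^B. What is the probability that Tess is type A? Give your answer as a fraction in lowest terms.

Tess's mother's ABO genotype from I^A I^B × I^B I^B: 1/2 I^A I^B, 1/2 I^B I^B.
Crossing each possibility with the father I^A I^B and summing P(type A): 1/2·1/4 + 1/2·0 = 1/8.

1/8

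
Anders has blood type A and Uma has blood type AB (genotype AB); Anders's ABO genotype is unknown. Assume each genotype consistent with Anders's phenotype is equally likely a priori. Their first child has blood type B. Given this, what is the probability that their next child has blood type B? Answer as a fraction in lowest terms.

Possible genotypes: Anders ∈ {AA, AO}; Uma ∈ {AB}.
Weight each parental genotype pair by prior × P(type-B child):
  AO × AB: posterior weight 1; P(next child type B) = 1/4.
Weighted sum = 1/4.

1/4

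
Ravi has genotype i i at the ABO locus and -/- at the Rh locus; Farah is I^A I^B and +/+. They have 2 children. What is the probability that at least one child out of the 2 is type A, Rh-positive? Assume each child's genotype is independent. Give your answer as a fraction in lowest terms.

ABO cross i i × I^A I^B → 1/2 A, 1/2 B.
Rh cross -/- × +/+ → 1 Rh+; so P(type A, Rh-positive) = 1/2 × 1 = 1/2 per child.
P(none) = (1/2)^2 = 1/4; P(at least one) = 1 − 1/4 = 3/4.

3/4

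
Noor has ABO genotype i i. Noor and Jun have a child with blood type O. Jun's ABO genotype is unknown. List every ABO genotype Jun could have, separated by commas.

For each candidate genotype of Jun, check whether crossing it with i i can produce every observed child phenotype.
  I^A I^A → possible child types {A} ✗
  I^A I^B → possible child types {A, B} ✗
  I^A i → possible child types {O, A} ✓
  I^B I^B → possible child types {B} ✗
  I^B i → possible child types {O, B} ✓
  i i → possible child types {O} ✓

I^A i, I^B i, i i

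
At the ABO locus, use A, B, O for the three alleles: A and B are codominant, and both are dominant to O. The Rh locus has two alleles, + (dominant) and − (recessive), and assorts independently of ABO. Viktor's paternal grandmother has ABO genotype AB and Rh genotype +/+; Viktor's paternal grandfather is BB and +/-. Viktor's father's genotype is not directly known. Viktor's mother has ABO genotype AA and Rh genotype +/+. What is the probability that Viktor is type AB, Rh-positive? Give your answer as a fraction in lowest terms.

Viktor's father's ABO genotype from AB × BB: 1/2 AB, 1/2 BB.
Crossing each possibility with the mother AA and summing P(type AB): 1/2·1/2 + 1/2·1 = 3/4.
Similarly for Rh via the father's Rh distribution: P(Rh+) = 1.
Independent loci: 3/4 × 1 = 3/4.

3/4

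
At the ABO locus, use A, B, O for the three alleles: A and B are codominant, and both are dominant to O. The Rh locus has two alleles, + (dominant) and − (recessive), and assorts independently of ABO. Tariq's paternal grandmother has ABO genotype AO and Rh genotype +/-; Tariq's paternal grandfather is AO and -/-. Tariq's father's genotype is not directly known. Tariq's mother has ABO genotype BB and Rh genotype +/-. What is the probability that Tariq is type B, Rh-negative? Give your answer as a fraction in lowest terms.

3/16

Tariq's father's ABO genotype from AO × AO: 1/4 AA, 1/2 AO, 1/4 OO.
Crossing each possibility with the mother BB and summing P(type B): 1/4·0 + 1/2·1/2 + 1/4·1 = 1/2.
Similarly for Rh via the father's Rh distribution: P(Rh-) = 3/8.
Independent loci: 1/2 × 3/8 = 3/16.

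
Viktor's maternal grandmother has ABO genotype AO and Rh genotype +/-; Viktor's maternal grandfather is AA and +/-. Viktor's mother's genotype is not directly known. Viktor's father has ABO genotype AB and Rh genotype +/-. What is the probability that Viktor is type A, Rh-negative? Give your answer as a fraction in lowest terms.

Viktor's mother's ABO genotype from AO × AA: 1/2 AA, 1/2 AO.
Crossing each possibility with the father AB and summing P(type A): 1/2·1/2 + 1/2·1/2 = 1/2.
Similarly for Rh via the mother's Rh distribution: P(Rh-) = 1/4.
Independent loci: 1/2 × 1/4 = 1/8.

1/8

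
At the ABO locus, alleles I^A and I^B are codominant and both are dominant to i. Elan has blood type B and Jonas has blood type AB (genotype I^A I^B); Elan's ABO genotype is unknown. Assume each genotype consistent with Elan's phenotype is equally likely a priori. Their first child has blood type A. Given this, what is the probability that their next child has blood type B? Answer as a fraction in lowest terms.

Possible genotypes: Elan ∈ {I^B I^B, I^B i}; Jonas ∈ {I^A I^B}.
Weight each parental genotype pair by prior × P(type-A child):
  I^B i × I^A I^B: posterior weight 1; P(next child type B) = 1/2.
Weighted sum = 1/2.

1/2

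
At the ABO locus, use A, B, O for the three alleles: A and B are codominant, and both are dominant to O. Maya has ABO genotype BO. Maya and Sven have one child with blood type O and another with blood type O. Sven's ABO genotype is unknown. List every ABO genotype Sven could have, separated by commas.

For each candidate genotype of Sven, check whether crossing it with BO can produce every observed child phenotype.
  AA → possible child types {A, AB} ✗
  AB → possible child types {A, B, AB} ✗
  AO → possible child types {O, A, B, AB} ✓
  BB → possible child types {B} ✗
  BO → possible child types {O, B} ✓
  OO → possible child types {O, B} ✓

AO, BO, OO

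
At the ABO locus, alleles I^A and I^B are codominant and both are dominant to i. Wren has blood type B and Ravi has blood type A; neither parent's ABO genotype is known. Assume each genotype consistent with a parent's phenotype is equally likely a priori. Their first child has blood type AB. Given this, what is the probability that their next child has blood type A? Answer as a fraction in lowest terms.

5/36

Possible genotypes: Wren ∈ {I^B I^B, I^B i}; Ravi ∈ {I^A I^A, I^A i}.
Weight each parental genotype pair by prior × P(type-AB child):
  I^B I^B × I^A I^A: posterior weight 4/9; P(next child type A) = 0.
  I^B I^B × I^A i: posterior weight 2/9; P(next child type A) = 0.
  I^B i × I^A I^A: posterior weight 2/9; P(next child type A) = 1/2.
  I^B i × I^A i: posterior weight 1/9; P(next child type A) = 1/4.
Weighted sum = 5/36.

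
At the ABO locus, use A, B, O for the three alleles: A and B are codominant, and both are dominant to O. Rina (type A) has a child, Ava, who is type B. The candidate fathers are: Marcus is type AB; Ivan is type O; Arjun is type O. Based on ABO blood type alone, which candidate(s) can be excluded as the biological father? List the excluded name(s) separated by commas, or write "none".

A candidate is excluded only if no genotype consistent with his phenotype could produce a type B child with a type A mother.
Ivan (type O): no genotype consistent with that phenotype can produce a type-B child with a type-A mother.
Arjun (type O): no genotype consistent with that phenotype can produce a type-B child with a type-A mother.

Ivan, Arjun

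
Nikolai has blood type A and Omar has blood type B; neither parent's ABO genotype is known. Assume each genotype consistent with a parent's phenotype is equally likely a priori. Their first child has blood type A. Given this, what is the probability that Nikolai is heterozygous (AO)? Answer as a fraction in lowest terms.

1/3

Possible genotypes: Nikolai ∈ {AA, AO}; Omar ∈ {BB, BO}.
Weight each parental genotype pair by prior × P(type-A child):
  AA × BO: posterior weight 2/3.
  AO × BO: posterior weight 1/3.
Sum the posterior weight over pairs where Nikolai is AO: 1/3.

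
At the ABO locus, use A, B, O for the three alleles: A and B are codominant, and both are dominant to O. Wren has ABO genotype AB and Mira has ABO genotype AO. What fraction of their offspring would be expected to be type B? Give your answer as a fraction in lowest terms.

1/4

ABO cross AB × AO → offspring phenotypes: 1/2 A, 1/4 B, 1/4 AB.
So P(type B) = 1/4.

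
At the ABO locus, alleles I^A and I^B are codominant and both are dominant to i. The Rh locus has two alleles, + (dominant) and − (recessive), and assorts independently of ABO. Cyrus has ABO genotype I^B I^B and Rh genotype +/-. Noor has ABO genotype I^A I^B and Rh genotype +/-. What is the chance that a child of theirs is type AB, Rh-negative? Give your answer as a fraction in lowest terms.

1/8

ABO cross I^B I^B × I^A I^B → offspring phenotypes: 1/2 B, 1/2 AB.
Rh cross +/- × +/- → 3/4 Rh+, 1/4 Rh-.
Independent loci: P(type AB, Rh-negative) = 1/2 × 1/4 = 1/8.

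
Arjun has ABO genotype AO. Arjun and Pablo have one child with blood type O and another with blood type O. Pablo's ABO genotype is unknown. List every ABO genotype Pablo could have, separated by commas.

For each candidate genotype of Pablo, check whether crossing it with AO can produce every observed child phenotype.
  AA → possible child types {A} ✗
  AB → possible child types {A, B, AB} ✗
  AO → possible child types {O, A} ✓
  BB → possible child types {B, AB} ✗
  BO → possible child types {O, A, B, AB} ✓
  OO → possible child types {O, A} ✓

AO, BO, OO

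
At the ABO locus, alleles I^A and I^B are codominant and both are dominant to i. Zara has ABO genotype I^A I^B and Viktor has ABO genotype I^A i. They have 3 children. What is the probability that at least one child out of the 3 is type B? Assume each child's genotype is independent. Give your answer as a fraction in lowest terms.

37/64

ABO cross I^A I^B × I^A i → 1/2 A, 1/4 B, 1/4 AB.
So P(type B) = 1/4 per child.
P(none) = (3/4)^3 = 27/64; P(at least one) = 1 − 27/64 = 37/64.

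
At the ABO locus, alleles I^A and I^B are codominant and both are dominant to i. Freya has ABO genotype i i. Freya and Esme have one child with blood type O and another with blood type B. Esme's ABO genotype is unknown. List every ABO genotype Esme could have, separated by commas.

For each candidate genotype of Esme, check whether crossing it with i i can produce every observed child phenotype.
  I^A I^A → possible child types {A} ✗
  I^A I^B → possible child types {A, B} ✗
  I^A i → possible child types {O, A} ✗
  I^B I^B → possible child types {B} ✗
  I^B i → possible child types {O, B} ✓
  i i → possible child types {O} ✗

I^B i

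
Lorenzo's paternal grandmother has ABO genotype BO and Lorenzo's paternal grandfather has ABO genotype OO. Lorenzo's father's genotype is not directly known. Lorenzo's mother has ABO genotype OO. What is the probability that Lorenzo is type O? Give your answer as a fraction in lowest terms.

3/4

Lorenzo's father's ABO genotype from BO × OO: 1/2 BO, 1/2 OO.
Crossing each possibility with the mother OO and summing P(type O): 1/2·1/2 + 1/2·1 = 3/4.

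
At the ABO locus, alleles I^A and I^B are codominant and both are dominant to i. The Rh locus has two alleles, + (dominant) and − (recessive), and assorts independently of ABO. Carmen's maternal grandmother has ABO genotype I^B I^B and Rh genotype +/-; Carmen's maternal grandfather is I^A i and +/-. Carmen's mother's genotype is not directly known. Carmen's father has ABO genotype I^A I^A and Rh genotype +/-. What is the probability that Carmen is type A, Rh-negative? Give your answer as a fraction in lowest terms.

1/8

Carmen's mother's ABO genotype from I^B I^B × I^A i: 1/2 I^A I^B, 1/2 I^B i.
Crossing each possibility with the father I^A I^A and summing P(type A): 1/2·1/2 + 1/2·1/2 = 1/2.
Similarly for Rh via the mother's Rh distribution: P(Rh-) = 1/4.
Independent loci: 1/2 × 1/4 = 1/8.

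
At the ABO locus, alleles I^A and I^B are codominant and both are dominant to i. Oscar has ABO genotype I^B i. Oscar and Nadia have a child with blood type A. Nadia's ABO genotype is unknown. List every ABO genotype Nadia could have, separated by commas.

For each candidate genotype of Nadia, check whether crossing it with I^B i can produce every observed child phenotype.
  I^A I^A → possible child types {A, AB} ✓
  I^A I^B → possible child types {A, B, AB} ✓
  I^A i → possible child types {O, A, B, AB} ✓
  I^B I^B → possible child types {B} ✗
  I^B i → possible child types {O, B} ✗
  i i → possible child types {O, B} ✗

I^A I^A, I^A I^B, I^A i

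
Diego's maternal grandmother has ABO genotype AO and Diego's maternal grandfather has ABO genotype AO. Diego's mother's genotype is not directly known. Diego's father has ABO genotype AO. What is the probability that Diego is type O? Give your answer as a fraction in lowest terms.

Diego's mother's ABO genotype from AO × AO: 1/4 AA, 1/2 AO, 1/4 OO.
Crossing each possibility with the father AO and summing P(type O): 1/4·0 + 1/2·1/4 + 1/4·1/2 = 1/4.

1/4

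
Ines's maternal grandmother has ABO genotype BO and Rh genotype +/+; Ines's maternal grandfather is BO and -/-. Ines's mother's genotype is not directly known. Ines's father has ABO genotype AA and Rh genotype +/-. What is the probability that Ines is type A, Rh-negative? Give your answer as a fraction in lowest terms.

Ines's mother's ABO genotype from BO × BO: 1/4 BB, 1/2 BO, 1/4 OO.
Crossing each possibility with the father AA and summing P(type A): 1/4·0 + 1/2·1/2 + 1/4·1 = 1/2.
Similarly for Rh via the mother's Rh distribution: P(Rh-) = 1/4.
Independent loci: 1/2 × 1/4 = 1/8.

1/8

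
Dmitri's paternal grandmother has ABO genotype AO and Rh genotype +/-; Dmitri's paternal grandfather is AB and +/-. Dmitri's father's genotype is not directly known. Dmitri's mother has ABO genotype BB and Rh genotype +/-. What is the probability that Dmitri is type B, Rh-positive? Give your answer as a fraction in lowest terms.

Dmitri's father's ABO genotype from AO × AB: 1/4 AA, 1/4 AB, 1/4 AO, 1/4 BO.
Crossing each possibility with the mother BB and summing P(type B): 1/4·0 + 1/4·1/2 + 1/4·1/2 + 1/4·1 = 1/2.
Similarly for Rh via the father's Rh distribution: P(Rh+) = 3/4.
Independent loci: 1/2 × 3/4 = 3/8.

3/8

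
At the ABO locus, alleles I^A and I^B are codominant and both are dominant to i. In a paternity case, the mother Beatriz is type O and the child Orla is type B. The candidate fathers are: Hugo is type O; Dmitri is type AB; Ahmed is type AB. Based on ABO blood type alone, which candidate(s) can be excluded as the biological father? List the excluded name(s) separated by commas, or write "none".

Hugo

A candidate is excluded only if no genotype consistent with his phenotype could produce a type B child with a type O mother.
Hugo (type O): no genotype consistent with that phenotype can produce a type-B child with a type-O mother.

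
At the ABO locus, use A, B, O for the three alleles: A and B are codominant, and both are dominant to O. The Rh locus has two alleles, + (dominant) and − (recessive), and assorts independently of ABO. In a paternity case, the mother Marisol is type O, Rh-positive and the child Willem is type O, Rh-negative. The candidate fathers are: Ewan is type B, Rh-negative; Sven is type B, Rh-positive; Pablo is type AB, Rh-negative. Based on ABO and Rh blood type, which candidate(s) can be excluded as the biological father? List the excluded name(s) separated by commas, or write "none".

Pablo

A candidate is excluded only if no genotype consistent with his phenotype could produce a type O, Rh-negative child with a type O, Rh-positive mother.
Pablo (type AB, Rh-): no genotype consistent with that phenotype can produce a type-O Rh- child with a type-O mother.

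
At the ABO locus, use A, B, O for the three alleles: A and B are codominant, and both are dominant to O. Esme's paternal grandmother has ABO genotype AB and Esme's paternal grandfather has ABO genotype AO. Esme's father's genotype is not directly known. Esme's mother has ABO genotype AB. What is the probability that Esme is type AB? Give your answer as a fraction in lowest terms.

Esme's father's ABO genotype from AB × AO: 1/4 AA, 1/4 AB, 1/4 AO, 1/4 BO.
Crossing each possibility with the mother AB and summing P(type AB): 1/4·1/2 + 1/4·1/2 + 1/4·1/4 + 1/4·1/4 = 3/8.

3/8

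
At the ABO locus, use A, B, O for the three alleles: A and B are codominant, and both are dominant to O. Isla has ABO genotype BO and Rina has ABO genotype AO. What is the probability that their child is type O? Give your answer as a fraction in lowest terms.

ABO cross BO × AO → offspring phenotypes: 1/4 O, 1/4 A, 1/4 B, 1/4 AB.
So P(type O) = 1/4.

1/4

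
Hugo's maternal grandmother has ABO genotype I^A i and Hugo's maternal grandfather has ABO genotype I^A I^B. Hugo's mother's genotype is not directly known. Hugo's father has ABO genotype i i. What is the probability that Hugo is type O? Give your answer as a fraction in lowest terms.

Hugo's mother's ABO genotype from I^A i × I^A I^B: 1/4 I^A I^A, 1/4 I^A I^B, 1/4 I^A i, 1/4 I^B i.
Crossing each possibility with the father i i and summing P(type O): 1/4·0 + 1/4·0 + 1/4·1/2 + 1/4·1/2 = 1/4.

1/4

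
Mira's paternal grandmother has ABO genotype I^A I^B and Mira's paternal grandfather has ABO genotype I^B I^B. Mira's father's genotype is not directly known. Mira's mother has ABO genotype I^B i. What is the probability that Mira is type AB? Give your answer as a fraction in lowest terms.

Mira's father's ABO genotype from I^A I^B × I^B I^B: 1/2 I^A I^B, 1/2 I^B I^B.
Crossing each possibility with the mother I^B i and summing P(type AB): 1/2·1/4 + 1/2·0 = 1/8.

1/8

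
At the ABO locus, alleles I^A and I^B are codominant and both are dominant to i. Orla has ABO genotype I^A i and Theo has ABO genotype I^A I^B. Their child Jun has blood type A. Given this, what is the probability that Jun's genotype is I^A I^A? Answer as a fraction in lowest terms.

1/2

Cross I^A i × I^A I^B → 1/4 I^A I^A, 1/4 I^A I^B, 1/4 I^A i, 1/4 I^B i.
Type-A genotypes among offspring: I^A I^A (1/4), I^A i (1/4); total 1/2.
P(I^A I^A | type A) = (1/4) / (1/2) = 1/2.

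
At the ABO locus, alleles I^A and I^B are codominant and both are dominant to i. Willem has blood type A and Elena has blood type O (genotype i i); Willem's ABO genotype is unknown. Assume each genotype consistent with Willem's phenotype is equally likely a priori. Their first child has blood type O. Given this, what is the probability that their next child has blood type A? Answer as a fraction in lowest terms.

1/2

Possible genotypes: Willem ∈ {I^A I^A, I^A i}; Elena ∈ {i i}.
Weight each parental genotype pair by prior × P(type-O child):
  I^A i × i i: posterior weight 1; P(next child type A) = 1/2.
Weighted sum = 1/2.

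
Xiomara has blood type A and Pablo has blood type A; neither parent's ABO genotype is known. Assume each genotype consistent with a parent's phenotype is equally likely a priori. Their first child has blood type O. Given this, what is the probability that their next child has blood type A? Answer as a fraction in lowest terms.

Possible genotypes: Xiomara ∈ {I^A I^A, I^A i}; Pablo ∈ {I^A I^A, I^A i}.
Weight each parental genotype pair by prior × P(type-O child):
  I^A i × I^A i: posterior weight 1; P(next child type A) = 3/4.
Weighted sum = 3/4.

3/4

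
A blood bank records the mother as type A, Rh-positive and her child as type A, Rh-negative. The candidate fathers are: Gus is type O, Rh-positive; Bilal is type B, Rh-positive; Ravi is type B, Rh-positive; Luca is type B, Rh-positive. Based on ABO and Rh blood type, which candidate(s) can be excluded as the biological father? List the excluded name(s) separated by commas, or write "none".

A candidate is excluded only if no genotype consistent with his phenotype could produce a type A, Rh-negative child with a type A, Rh-positive mother.
Every candidate has at least one consistent genotype combination, so none can be excluded.

none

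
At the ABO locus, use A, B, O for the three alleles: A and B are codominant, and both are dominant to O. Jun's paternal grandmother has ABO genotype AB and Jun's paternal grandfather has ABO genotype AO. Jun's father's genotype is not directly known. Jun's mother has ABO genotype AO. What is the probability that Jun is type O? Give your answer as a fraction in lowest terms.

Jun's father's ABO genotype from AB × AO: 1/4 AA, 1/4 AB, 1/4 AO, 1/4 BO.
Crossing each possibility with the mother AO and summing P(type O): 1/4·0 + 1/4·0 + 1/4·1/4 + 1/4·1/4 = 1/8.

1/8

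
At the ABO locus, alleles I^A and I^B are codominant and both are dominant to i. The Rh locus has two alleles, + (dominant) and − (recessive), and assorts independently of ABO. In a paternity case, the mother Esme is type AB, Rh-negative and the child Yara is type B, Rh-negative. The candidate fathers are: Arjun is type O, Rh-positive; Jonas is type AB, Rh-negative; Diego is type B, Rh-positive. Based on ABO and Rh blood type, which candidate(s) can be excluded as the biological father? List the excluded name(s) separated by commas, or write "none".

none

A candidate is excluded only if no genotype consistent with his phenotype could produce a type B, Rh-negative child with a type AB, Rh-negative mother.
Every candidate has at least one consistent genotype combination, so none can be excluded.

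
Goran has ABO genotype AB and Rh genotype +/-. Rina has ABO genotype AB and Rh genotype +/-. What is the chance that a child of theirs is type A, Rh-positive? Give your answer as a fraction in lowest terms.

ABO cross AB × AB → offspring phenotypes: 1/4 A, 1/4 B, 1/2 AB.
Rh cross +/- × +/- → 3/4 Rh+, 1/4 Rh-.
Independent loci: P(type A, Rh-positive) = 1/4 × 3/4 = 3/16.

3/16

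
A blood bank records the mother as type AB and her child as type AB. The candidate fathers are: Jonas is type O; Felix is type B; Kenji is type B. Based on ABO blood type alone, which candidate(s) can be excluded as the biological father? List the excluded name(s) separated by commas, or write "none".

A candidate is excluded only if no genotype consistent with his phenotype could produce a type AB child with a type AB mother.
Jonas (type O): no genotype consistent with that phenotype can produce a type-AB child with a type-AB mother.

Jonas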